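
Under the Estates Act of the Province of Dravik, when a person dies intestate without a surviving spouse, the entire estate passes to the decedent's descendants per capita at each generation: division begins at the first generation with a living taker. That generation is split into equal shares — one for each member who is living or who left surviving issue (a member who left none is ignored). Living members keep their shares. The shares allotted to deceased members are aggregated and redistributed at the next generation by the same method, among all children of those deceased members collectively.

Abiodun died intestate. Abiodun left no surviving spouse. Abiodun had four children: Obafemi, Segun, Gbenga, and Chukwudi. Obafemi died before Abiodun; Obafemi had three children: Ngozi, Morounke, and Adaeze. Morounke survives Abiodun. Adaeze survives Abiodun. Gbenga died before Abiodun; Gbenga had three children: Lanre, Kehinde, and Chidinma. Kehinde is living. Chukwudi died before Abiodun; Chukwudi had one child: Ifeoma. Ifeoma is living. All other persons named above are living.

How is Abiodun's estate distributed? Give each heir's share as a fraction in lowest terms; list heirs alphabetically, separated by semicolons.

There is no surviving spouse, so the entire estate passes to Abiodun's descendants per capita at each generation.
At generation 1 (Obafemi, Segun, Gbenga, Chukwudi) there are 4 shares of (1)/4 = 1/4 each.
Living: Segun — each takes 1/4.
Deceased: Obafemi, Gbenga, and Chukwudi. Their combined 3/4 is pooled and carried to generation 2.
At generation 2 (Ngozi, Morounke, Adaeze, Lanre, Kehinde, Chidinma, Ifeoma) there are 7 shares of (3/4)/7 = 3/28 each.
Living: Ngozi, Morounke, Adaeze, Lanre, Kehinde, Chidinma, and Ifeoma — each takes 3/28.

Adaeze 3/28; Chidinma 3/28; Ifeoma 3/28; Kehinde 3/28; Lanre 3/28; Morounke 3/28; Ngozi 3/28; Segun 1/4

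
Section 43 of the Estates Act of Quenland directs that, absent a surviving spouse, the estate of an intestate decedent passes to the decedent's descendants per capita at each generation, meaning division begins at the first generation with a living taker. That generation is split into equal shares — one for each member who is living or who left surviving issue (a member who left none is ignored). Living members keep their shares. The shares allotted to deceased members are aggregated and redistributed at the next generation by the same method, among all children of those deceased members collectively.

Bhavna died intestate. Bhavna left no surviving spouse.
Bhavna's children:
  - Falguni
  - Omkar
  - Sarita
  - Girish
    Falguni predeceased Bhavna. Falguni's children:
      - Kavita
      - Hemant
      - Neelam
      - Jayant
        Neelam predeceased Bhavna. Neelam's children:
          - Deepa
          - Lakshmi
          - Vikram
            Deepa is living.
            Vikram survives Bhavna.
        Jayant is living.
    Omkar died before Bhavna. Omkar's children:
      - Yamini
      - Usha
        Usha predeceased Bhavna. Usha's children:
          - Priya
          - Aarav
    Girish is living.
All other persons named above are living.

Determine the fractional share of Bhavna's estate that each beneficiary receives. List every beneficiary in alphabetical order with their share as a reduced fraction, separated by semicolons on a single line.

Aarav 1/30; Deepa 1/30; Girish 1/4; Hemant 1/12; Jayant 1/12; Kavita 1/12; Lakshmi 1/30; Priya 1/30; Sarita 1/4; Vikram 1/30; Yamini 1/12

There is no surviving spouse, so the entire estate passes to Bhavna's descendants per capita at each generation.
At generation 1 (Falguni, Omkar, Sarita, Girish) there are 4 shares of (1)/4 = 1/4 each.
Living: Sarita and Girish — each takes 1/4.
Deceased: Falguni and Omkar. Their combined 1/2 is pooled and carried to generation 2.
At generation 2 (Kavita, Hemant, Neelam, Jayant, Yamini, Usha) there are 6 shares of (1/2)/6 = 1/12 each.
Living: Kavita, Hemant, Jayant, and Yamini — each takes 1/12.
Deceased: Neelam and Usha. Their combined 1/6 is pooled and carried to generation 3.
At generation 3 (Deepa, Lakshmi, Vikram, Priya, Aarav) there are 5 shares of (1/6)/5 = 1/30 each.
Living: Deepa, Lakshmi, Vikram, Priya, and Aarav — each takes 1/30.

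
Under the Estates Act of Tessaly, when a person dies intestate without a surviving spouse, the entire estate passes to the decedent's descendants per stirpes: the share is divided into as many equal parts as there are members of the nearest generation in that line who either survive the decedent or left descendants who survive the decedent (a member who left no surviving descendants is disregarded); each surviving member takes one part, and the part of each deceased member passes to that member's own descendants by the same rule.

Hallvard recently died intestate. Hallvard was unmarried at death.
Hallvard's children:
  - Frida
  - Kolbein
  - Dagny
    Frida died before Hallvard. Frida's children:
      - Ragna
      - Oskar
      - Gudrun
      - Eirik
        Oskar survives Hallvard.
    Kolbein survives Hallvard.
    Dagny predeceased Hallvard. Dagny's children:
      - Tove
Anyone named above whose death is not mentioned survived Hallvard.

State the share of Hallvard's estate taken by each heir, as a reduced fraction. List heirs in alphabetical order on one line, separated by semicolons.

Eirik 1/12; Gudrun 1/12; Kolbein 1/3; Oskar 1/12; Ragna 1/12; Tove 1/3

There is no surviving spouse, so the entire estate passes to Hallvard's descendants per stirpes.
The estate is divided into 3 equal shares of 1/3 among Frida, Kolbein, Dagny.
Frida predeceased; the 1/3 allotted to Frida's branch passes to Frida's issue by representation.
The 1/3 is divided into 4 equal shares of 1/12 among Ragna, Oskar, Gudrun, Eirik.
Ragna is living and takes 1/12.
Oskar is living and takes 1/12.
Gudrun is living and takes 1/12.
Eirik is living and takes 1/12.
Kolbein is living and takes 1/3.
Dagny predeceased; the 1/3 allotted to Dagny's branch passes to Dagny's issue by representation.
Tove is the sole taker at this level and receives the full 1/3.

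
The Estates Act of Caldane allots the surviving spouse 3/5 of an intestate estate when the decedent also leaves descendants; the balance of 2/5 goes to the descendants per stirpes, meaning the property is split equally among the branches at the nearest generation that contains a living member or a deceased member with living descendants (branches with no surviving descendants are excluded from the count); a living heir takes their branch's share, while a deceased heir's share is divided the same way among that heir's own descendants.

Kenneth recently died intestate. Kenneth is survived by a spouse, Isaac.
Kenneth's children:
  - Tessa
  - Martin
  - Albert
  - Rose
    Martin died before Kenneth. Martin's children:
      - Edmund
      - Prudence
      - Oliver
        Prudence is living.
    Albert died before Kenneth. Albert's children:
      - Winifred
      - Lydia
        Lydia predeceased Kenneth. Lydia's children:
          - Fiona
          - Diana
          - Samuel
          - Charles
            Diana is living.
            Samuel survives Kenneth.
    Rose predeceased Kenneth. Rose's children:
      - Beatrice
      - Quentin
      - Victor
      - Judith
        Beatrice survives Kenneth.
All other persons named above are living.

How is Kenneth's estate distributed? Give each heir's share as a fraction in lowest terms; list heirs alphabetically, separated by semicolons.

Beatrice 1/40; Charles 1/80; Diana 1/80; Edmund 1/30; Fiona 1/80; Isaac 3/5; Judith 1/40; Oliver 1/30; Prudence 1/30; Quentin 1/40; Samuel 1/80; Tessa 1/10; Victor 1/40; Winifred 1/20

Isaac, as surviving spouse, takes 3/5.
The remaining 2/5 passes to Kenneth's descendants per stirpes.
The 2/5 is divided into 4 equal shares of 1/10 among Tessa, Martin, Albert, Rose.
Tessa is living and takes 1/10.
Martin predeceased; the 1/10 allotted to Martin's branch passes to Martin's issue by representation.
The 1/10 is divided into 3 equal shares of 1/30 among Edmund, Prudence, Oliver.
Edmund is living and takes 1/30.
Prudence is living and takes 1/30.
Oliver is living and takes 1/30.
Albert predeceased; the 1/10 allotted to Albert's branch passes to Albert's issue by representation.
The 1/10 is divided into 2 equal shares of 1/20 among Winifred, Lydia.
Winifred is living and takes 1/20.
Lydia predeceased; the 1/20 allotted to Lydia's branch passes to Lydia's issue by representation.
The 1/20 is divided into 4 equal shares of 1/80 among Fiona, Diana, Samuel, Charles.
Fiona is living and takes 1/80.
Diana is living and takes 1/80.
Samuel is living and takes 1/80.
Charles is living and takes 1/80.
Rose predeceased; the 1/10 allotted to Rose's branch passes to Rose's issue by representation.
The 1/10 is divided into 4 equal shares of 1/40 among Beatrice, Quentin, Victor, Judith.
Beatrice is living and takes 1/40.
Quentin is living and takes 1/40.
Victor is living and takes 1/40.
Judith is living and takes 1/40.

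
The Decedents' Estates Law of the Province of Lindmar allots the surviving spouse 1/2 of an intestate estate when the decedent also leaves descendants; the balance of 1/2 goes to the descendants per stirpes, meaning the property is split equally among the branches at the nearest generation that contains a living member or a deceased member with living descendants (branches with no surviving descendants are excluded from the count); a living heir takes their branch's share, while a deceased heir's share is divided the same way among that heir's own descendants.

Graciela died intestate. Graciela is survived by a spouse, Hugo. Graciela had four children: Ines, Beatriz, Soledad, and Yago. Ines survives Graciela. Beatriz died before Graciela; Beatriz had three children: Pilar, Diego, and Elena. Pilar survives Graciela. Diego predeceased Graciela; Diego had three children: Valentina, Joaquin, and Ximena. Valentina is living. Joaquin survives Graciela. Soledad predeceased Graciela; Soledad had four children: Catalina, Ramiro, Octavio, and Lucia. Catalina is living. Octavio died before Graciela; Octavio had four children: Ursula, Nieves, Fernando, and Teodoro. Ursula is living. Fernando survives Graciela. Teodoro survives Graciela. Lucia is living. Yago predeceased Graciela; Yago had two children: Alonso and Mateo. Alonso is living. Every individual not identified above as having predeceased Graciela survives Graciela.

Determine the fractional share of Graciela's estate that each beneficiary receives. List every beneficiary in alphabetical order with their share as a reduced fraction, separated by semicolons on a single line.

Hugo, as surviving spouse, takes 1/2.
The remaining 1/2 passes to Graciela's descendants per stirpes.
The 1/2 is divided into 4 equal shares of 1/8 among Ines, Beatriz, Soledad, Yago.
Ines is living and takes 1/8.
Beatriz predeceased; the 1/8 allotted to Beatriz's branch passes to Beatriz's issue by representation.
The 1/8 is divided into 3 equal shares of 1/24 among Pilar, Diego, Elena.
Pilar is living and takes 1/24.
Diego predeceased; the 1/24 allotted to Diego's branch passes to Diego's issue by representation.
The 1/24 is divided into 3 equal shares of 1/72 among Valentina, Joaquin, Ximena.
Valentina is living and takes 1/72.
Joaquin is living and takes 1/72.
Ximena is living and takes 1/72.
Elena is living and takes 1/24.
Soledad predeceased; the 1/8 allotted to Soledad's branch passes to Soledad's issue by representation.
The 1/8 is divided into 4 equal shares of 1/32 among Catalina, Ramiro, Octavio, Lucia.
Catalina is living and takes 1/32.
Ramiro is living and takes 1/32.
Octavio predeceased; the 1/32 allotted to Octavio's branch passes to Octavio's issue by representation.
The 1/32 is divided into 4 equal shares of 1/128 among Ursula, Nieves, Fernando, Teodoro.
Ursula is living and takes 1/128.
Nieves is living and takes 1/128.
Fernando is living and takes 1/128.
Teodoro is living and takes 1/128.
Lucia is living and takes 1/32.
Yago predeceased; the 1/8 allotted to Yago's branch passes to Yago's issue by representation.
The 1/8 is divided into 2 equal shares of 1/16 among Alonso, Mateo.
Alonso is living and takes 1/16.
Mateo is living and takes 1/16.

Alonso 1/16; Catalina 1/32; Elena 1/24; Fernando 1/128; Hugo 1/2; Ines 1/8; Joaquin 1/72; Lucia 1/32; Mateo 1/16; Nieves 1/128; Pilar 1/24; Ramiro 1/32; Teodoro 1/128; Ursula 1/128; Valentina 1/72; Ximena 1/72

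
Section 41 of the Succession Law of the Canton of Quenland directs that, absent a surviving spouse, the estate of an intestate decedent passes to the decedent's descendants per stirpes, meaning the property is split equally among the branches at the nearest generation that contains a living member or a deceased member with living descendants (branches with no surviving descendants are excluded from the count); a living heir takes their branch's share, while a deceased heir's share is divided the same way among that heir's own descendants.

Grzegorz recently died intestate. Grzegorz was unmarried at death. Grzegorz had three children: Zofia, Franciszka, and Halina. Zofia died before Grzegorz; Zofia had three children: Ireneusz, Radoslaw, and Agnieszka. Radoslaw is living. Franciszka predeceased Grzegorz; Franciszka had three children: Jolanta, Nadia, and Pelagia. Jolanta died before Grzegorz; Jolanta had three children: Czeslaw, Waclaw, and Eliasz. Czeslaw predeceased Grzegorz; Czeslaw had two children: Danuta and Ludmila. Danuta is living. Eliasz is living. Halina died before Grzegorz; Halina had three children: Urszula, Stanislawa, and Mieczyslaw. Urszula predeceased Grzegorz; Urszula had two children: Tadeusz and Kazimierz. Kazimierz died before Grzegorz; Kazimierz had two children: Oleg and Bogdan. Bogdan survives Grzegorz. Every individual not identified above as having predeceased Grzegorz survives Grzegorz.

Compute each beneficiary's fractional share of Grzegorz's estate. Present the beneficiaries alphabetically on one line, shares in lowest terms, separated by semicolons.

Agnieszka 1/9; Bogdan 1/36; Danuta 1/54; Eliasz 1/27; Ireneusz 1/9; Ludmila 1/54; Mieczyslaw 1/9; Nadia 1/9; Oleg 1/36; Pelagia 1/9; Radoslaw 1/9; Stanislawa 1/9; Tadeusz 1/18; Waclaw 1/27

There is no surviving spouse, so the entire estate passes to Grzegorz's descendants per stirpes.
The estate is divided into 3 equal shares of 1/3 among Zofia, Franciszka, Halina.
Zofia predeceased; the 1/3 allotted to Zofia's branch passes to Zofia's issue by representation.
The 1/3 is divided into 3 equal shares of 1/9 among Ireneusz, Radoslaw, Agnieszka.
Ireneusz is living and takes 1/9.
Radoslaw is living and takes 1/9.
Agnieszka is living and takes 1/9.
Franciszka predeceased; the 1/3 allotted to Franciszka's branch passes to Franciszka's issue by representation.
The 1/3 is divided into 3 equal shares of 1/9 among Jolanta, Nadia, Pelagia.
Jolanta predeceased; the 1/9 allotted to Jolanta's branch passes to Jolanta's issue by representation.
The 1/9 is divided into 3 equal shares of 1/27 among Czeslaw, Waclaw, Eliasz.
Czeslaw predeceased; the 1/27 allotted to Czeslaw's branch passes to Czeslaw's issue by representation.
The 1/27 is divided into 2 equal shares of 1/54 among Danuta, Ludmila.
Danuta is living and takes 1/54.
Ludmila is living and takes 1/54.
Waclaw is living and takes 1/27.
Eliasz is living and takes 1/27.
Nadia is living and takes 1/9.
Pelagia is living and takes 1/9.
Halina predeceased; the 1/3 allotted to Halina's branch passes to Halina's issue by representation.
The 1/3 is divided into 3 equal shares of 1/9 among Urszula, Stanislawa, Mieczyslaw.
Urszula predeceased; the 1/9 allotted to Urszula's branch passes to Urszula's issue by representation.
The 1/9 is divided into 2 equal shares of 1/18 among Tadeusz, Kazimierz.
Tadeusz is living and takes 1/18.
Kazimierz predeceased; the 1/18 allotted to Kazimierz's branch passes to Kazimierz's issue by representation.
The 1/18 is divided into 2 equal shares of 1/36 among Oleg, Bogdan.
Oleg is living and takes 1/36.
Bogdan is living and takes 1/36.
Stanislawa is living and takes 1/9.
Mieczyslaw is living and takes 1/9.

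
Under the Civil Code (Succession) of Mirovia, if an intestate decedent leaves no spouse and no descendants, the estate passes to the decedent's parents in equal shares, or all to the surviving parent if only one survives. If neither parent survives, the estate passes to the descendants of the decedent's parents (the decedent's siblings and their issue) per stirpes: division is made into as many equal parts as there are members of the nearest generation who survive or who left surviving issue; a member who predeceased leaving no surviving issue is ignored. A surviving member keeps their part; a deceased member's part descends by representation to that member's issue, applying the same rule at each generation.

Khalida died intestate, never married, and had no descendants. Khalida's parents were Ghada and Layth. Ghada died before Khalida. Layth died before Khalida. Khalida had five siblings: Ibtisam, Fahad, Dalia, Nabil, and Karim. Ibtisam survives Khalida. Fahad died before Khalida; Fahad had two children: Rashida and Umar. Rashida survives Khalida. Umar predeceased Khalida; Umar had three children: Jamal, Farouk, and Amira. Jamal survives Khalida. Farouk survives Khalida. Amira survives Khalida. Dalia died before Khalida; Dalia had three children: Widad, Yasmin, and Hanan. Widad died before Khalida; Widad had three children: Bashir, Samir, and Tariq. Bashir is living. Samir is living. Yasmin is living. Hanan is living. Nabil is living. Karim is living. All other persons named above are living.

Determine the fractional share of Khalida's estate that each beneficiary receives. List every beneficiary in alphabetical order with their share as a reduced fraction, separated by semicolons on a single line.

Neither parent survives and there are no descendants, so the estate passes to Khalida's siblings and their issue per stirpes.
The estate is divided into 5 equal shares of 1/5 among Ibtisam, Fahad, Dalia, Nabil, Karim.
Ibtisam is living and takes 1/5.
Fahad predeceased; the 1/5 allotted to Fahad's branch passes to Fahad's issue by representation.
The 1/5 is divided into 2 equal shares of 1/10 among Rashida, Umar.
Rashida is living and takes 1/10.
Umar predeceased; the 1/10 allotted to Umar's branch passes to Umar's issue by representation.
The 1/10 is divided into 3 equal shares of 1/30 among Jamal, Farouk, Amira.
Jamal is living and takes 1/30.
Farouk is living and takes 1/30.
Amira is living and takes 1/30.
Dalia predeceased; the 1/5 allotted to Dalia's branch passes to Dalia's issue by representation.
The 1/5 is divided into 3 equal shares of 1/15 among Widad, Yasmin, Hanan.
Widad predeceased; the 1/15 allotted to Widad's branch passes to Widad's issue by representation.
The 1/15 is divided into 3 equal shares of 1/45 among Bashir, Samir, Tariq.
Bashir is living and takes 1/45.
Samir is living and takes 1/45.
Tariq is living and takes 1/45.
Yasmin is living and takes 1/15.
Hanan is living and takes 1/15.
Nabil is living and takes 1/5.
Karim is living and takes 1/5.

Amira 1/30; Bashir 1/45; Farouk 1/30; Hanan 1/15; Ibtisam 1/5; Jamal 1/30; Karim 1/5; Nabil 1/5; Rashida 1/10; Samir 1/45; Tariq 1/45; Yasmin 1/15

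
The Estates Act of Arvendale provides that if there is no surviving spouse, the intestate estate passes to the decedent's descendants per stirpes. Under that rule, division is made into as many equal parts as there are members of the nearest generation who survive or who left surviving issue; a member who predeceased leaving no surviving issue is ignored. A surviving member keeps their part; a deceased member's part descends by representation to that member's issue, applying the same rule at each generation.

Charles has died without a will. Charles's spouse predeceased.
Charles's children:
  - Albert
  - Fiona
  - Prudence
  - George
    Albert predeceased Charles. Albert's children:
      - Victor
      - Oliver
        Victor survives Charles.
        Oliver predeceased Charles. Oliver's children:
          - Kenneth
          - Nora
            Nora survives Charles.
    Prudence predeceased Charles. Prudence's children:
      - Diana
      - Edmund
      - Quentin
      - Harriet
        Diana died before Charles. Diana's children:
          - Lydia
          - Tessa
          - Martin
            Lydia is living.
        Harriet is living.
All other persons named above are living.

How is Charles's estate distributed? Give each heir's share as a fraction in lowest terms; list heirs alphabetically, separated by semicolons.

There is no surviving spouse, so the entire estate passes to Charles's descendants per stirpes.
The estate is divided into 4 equal shares of 1/4 among Albert, Fiona, Prudence, George.
Albert predeceased; the 1/4 allotted to Albert's branch passes to Albert's issue by representation.
The 1/4 is divided into 2 equal shares of 1/8 among Victor, Oliver.
Victor is living and takes 1/8.
Oliver predeceased; the 1/8 allotted to Oliver's branch passes to Oliver's issue by representation.
The 1/8 is divided into 2 equal shares of 1/16 among Kenneth, Nora.
Kenneth is living and takes 1/16.
Nora is living and takes 1/16.
Fiona is living and takes 1/4.
Prudence predeceased; the 1/4 allotted to Prudence's branch passes to Prudence's issue by representation.
The 1/4 is divided into 4 equal shares of 1/16 among Diana, Edmund, Quentin, Harriet.
Diana predeceased; the 1/16 allotted to Diana's branch passes to Diana's issue by representation.
The 1/16 is divided into 3 equal shares of 1/48 among Lydia, Tessa, Martin.
Lydia is living and takes 1/48.
Tessa is living and takes 1/48.
Martin is living and takes 1/48.
Edmund is living and takes 1/16.
Quentin is living and takes 1/16.
Harriet is living and takes 1/16.
George is living and takes 1/4.

Edmund 1/16; Fiona 1/4; George 1/4; Harriet 1/16; Kenneth 1/16; Lydia 1/48; Martin 1/48; Nora 1/16; Quentin 1/16; Tessa 1/48; Victor 1/8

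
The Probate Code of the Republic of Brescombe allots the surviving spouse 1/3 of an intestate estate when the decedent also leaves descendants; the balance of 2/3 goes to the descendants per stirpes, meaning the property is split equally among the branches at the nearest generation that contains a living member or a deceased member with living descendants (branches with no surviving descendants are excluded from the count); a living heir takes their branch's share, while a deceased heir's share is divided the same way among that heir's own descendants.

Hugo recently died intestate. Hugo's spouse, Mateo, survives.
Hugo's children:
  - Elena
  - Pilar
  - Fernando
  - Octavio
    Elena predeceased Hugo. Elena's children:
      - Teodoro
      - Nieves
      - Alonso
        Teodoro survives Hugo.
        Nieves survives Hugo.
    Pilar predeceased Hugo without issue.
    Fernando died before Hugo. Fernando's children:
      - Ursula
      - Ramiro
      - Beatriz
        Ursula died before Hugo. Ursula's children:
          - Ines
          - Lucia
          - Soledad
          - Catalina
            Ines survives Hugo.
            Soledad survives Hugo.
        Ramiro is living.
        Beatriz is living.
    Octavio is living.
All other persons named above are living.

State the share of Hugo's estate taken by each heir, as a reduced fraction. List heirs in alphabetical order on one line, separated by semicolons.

Mateo, as surviving spouse, takes 1/3.
The remaining 2/3 passes to Hugo's descendants per stirpes.
Pilar left no surviving issue, so that branch lapses and is disregarded.
The 2/3 is divided into 3 equal shares of 2/9 among Elena, Fernando, Octavio.
Elena predeceased; the 2/9 allotted to Elena's branch passes to Elena's issue by representation.
The 2/9 is divided into 3 equal shares of 2/27 among Teodoro, Nieves, Alonso.
Teodoro is living and takes 2/27.
Nieves is living and takes 2/27.
Alonso is living and takes 2/27.
Fernando predeceased; the 2/9 allotted to Fernando's branch passes to Fernando's issue by representation.
The 2/9 is divided into 3 equal shares of 2/27 among Ursula, Ramiro, Beatriz.
Ursula predeceased; the 2/27 allotted to Ursula's branch passes to Ursula's issue by representation.
The 2/27 is divided into 4 equal shares of 1/54 among Ines, Lucia, Soledad, Catalina.
Ines is living and takes 1/54.
Lucia is living and takes 1/54.
Soledad is living and takes 1/54.
Catalina is living and takes 1/54.
Ramiro is living and takes 2/27.
Beatriz is living and takes 2/27.
Octavio is living and takes 2/9.

Alonso 2/27; Beatriz 2/27; Catalina 1/54; Ines 1/54; Lucia 1/54; Mateo 1/3; Nieves 2/27; Octavio 2/9; Ramiro 2/27; Soledad 1/54; Teodoro 2/27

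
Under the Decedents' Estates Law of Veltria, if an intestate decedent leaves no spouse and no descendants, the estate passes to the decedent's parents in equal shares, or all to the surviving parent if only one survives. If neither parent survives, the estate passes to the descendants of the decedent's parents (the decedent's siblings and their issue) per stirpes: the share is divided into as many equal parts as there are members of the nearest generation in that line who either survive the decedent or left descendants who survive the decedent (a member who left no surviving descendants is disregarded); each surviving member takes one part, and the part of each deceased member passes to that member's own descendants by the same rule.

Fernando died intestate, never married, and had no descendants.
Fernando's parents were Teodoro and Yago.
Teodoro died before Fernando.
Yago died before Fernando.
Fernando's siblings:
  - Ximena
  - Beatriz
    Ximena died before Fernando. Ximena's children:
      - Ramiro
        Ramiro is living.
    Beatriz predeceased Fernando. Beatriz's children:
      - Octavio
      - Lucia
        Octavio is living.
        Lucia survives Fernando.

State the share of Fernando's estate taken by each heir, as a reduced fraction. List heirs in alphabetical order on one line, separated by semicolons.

Neither parent survives and there are no descendants, so the estate passes to Fernando's siblings and their issue per stirpes.
The estate is divided into 2 equal shares of 1/2 among Ximena, Beatriz.
Ximena predeceased; the 1/2 allotted to Ximena's branch passes to Ximena's issue by representation.
Ramiro is the sole taker at this level and receives the full 1/2.
Beatriz predeceased; the 1/2 allotted to Beatriz's branch passes to Beatriz's issue by representation.
The 1/2 is divided into 2 equal shares of 1/4 among Octavio, Lucia.
Octavio is living and takes 1/4.
Lucia is living and takes 1/4.

Lucia 1/4; Octavio 1/4; Ramiro 1/2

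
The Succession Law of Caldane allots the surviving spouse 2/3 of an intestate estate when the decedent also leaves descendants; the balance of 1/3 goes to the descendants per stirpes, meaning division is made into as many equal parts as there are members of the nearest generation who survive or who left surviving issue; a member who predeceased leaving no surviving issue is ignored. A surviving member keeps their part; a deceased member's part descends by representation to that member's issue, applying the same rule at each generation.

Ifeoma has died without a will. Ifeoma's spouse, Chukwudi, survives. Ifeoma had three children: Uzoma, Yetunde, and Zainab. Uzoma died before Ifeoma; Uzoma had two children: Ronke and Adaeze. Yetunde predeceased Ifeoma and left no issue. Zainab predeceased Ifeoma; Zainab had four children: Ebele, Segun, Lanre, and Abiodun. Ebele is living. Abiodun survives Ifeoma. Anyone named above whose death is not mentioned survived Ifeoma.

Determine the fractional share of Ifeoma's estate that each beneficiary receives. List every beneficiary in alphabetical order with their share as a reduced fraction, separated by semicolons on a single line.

Abiodun 1/24; Adaeze 1/12; Chukwudi 2/3; Ebele 1/24; Lanre 1/24; Ronke 1/12; Segun 1/24

Chukwudi, as surviving spouse, takes 2/3.
The remaining 1/3 passes to Ifeoma's descendants per stirpes.
Yetunde left no surviving issue, so that branch lapses and is disregarded.
The 1/3 is divided into 2 equal shares of 1/6 among Uzoma, Zainab.
Uzoma predeceased; the 1/6 allotted to Uzoma's branch passes to Uzoma's issue by representation.
The 1/6 is divided into 2 equal shares of 1/12 among Ronke, Adaeze.
Ronke is living and takes 1/12.
Adaeze is living and takes 1/12.
Zainab predeceased; the 1/6 allotted to Zainab's branch passes to Zainab's issue by representation.
The 1/6 is divided into 4 equal shares of 1/24 among Ebele, Segun, Lanre, Abiodun.
Ebele is living and takes 1/24.
Segun is living and takes 1/24.
Lanre is living and takes 1/24.
Abiodun is living and takes 1/24.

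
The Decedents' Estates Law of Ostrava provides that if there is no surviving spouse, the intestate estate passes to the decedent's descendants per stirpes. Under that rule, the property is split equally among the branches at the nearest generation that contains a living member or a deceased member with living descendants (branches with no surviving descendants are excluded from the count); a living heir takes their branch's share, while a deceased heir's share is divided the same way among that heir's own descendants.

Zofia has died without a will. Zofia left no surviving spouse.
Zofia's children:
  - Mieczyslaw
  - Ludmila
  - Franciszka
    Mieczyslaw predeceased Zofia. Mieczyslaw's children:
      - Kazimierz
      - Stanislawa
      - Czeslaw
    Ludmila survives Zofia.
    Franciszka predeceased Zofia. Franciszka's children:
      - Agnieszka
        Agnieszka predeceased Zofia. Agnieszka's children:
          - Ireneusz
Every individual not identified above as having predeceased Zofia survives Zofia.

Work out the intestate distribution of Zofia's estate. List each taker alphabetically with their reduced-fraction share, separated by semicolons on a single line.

Czeslaw 1/9; Ireneusz 1/3; Kazimierz 1/9; Ludmila 1/3; Stanislawa 1/9

There is no surviving spouse, so the entire estate passes to Zofia's descendants per stirpes.
The estate is divided into 3 equal shares of 1/3 among Mieczyslaw, Ludmila, Franciszka.
Mieczyslaw predeceased; the 1/3 allotted to Mieczyslaw's branch passes to Mieczyslaw's issue by representation.
The 1/3 is divided into 3 equal shares of 1/9 among Kazimierz, Stanislawa, Czeslaw.
Kazimierz is living and takes 1/9.
Stanislawa is living and takes 1/9.
Czeslaw is living and takes 1/9.
Ludmila is living and takes 1/3.
Franciszka predeceased; the 1/3 allotted to Franciszka's branch passes to Franciszka's issue by representation.
Agnieszka's line is the sole branch at this level, so the full 1/3 passes to Agnieszka's issue by representation.
Ireneusz is the sole taker at this level and receives the full 1/3.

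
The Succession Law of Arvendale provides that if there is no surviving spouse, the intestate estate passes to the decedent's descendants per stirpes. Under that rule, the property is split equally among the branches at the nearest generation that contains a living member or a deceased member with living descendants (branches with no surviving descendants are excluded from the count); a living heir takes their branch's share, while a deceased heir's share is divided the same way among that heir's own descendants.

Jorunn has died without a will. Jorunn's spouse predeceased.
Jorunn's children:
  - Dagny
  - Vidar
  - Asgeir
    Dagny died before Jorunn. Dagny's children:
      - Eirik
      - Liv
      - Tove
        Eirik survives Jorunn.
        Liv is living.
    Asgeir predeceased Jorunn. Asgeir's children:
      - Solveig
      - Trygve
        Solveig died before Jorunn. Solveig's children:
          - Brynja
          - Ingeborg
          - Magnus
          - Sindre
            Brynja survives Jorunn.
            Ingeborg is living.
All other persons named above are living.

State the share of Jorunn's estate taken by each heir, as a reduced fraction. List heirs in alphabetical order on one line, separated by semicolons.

There is no surviving spouse, so the entire estate passes to Jorunn's descendants per stirpes.
The estate is divided into 3 equal shares of 1/3 among Dagny, Vidar, Asgeir.
Dagny predeceased; the 1/3 allotted to Dagny's branch passes to Dagny's issue by representation.
The 1/3 is divided into 3 equal shares of 1/9 among Eirik, Liv, Tove.
Eirik is living and takes 1/9.
Liv is living and takes 1/9.
Tove is living and takes 1/9.
Vidar is living and takes 1/3.
Asgeir predeceased; the 1/3 allotted to Asgeir's branch passes to Asgeir's issue by representation.
The 1/3 is divided into 2 equal shares of 1/6 among Solveig, Trygve.
Solveig predeceased; the 1/6 allotted to Solveig's branch passes to Solveig's issue by representation.
The 1/6 is divided into 4 equal shares of 1/24 among Brynja, Ingeborg, Magnus, Sindre.
Brynja is living and takes 1/24.
Ingeborg is living and takes 1/24.
Magnus is living and takes 1/24.
Sindre is living and takes 1/24.
Trygve is living and takes 1/6.

Brynja 1/24; Eirik 1/9; Ingeborg 1/24; Liv 1/9; Magnus 1/24; Sindre 1/24; Tove 1/9; Trygve 1/6; Vidar 1/3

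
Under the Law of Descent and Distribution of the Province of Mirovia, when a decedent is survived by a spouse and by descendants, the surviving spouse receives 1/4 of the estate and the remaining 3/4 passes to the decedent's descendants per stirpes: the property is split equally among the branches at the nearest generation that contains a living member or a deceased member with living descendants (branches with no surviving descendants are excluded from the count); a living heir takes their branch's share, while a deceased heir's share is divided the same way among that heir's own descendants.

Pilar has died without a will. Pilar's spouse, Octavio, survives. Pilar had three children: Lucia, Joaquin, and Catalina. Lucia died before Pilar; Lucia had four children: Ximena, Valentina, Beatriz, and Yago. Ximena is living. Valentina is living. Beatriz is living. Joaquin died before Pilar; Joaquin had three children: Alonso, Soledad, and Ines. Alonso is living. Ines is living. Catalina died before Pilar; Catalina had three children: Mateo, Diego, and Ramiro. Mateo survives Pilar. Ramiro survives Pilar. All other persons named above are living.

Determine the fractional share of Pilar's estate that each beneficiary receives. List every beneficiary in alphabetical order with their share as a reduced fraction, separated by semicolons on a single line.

Octavio, as surviving spouse, takes 1/4.
The remaining 3/4 passes to Pilar's descendants per stirpes.
The 3/4 is divided into 3 equal shares of 1/4 among Lucia, Joaquin, Catalina.
Lucia predeceased; the 1/4 allotted to Lucia's branch passes to Lucia's issue by representation.
The 1/4 is divided into 4 equal shares of 1/16 among Ximena, Valentina, Beatriz, Yago.
Ximena is living and takes 1/16.
Valentina is living and takes 1/16.
Beatriz is living and takes 1/16.
Yago is living and takes 1/16.
Joaquin predeceased; the 1/4 allotted to Joaquin's branch passes to Joaquin's issue by representation.
The 1/4 is divided into 3 equal shares of 1/12 among Alonso, Soledad, Ines.
Alonso is living and takes 1/12.
Soledad is living and takes 1/12.
Ines is living and takes 1/12.
Catalina predeceased; the 1/4 allotted to Catalina's branch passes to Catalina's issue by representation.
The 1/4 is divided into 3 equal shares of 1/12 among Mateo, Diego, Ramiro.
Mateo is living and takes 1/12.
Diego is living and takes 1/12.
Ramiro is living and takes 1/12.

Alonso 1/12; Beatriz 1/16; Diego 1/12; Ines 1/12; Mateo 1/12; Octavio 1/4; Ramiro 1/12; Soledad 1/12; Valentina 1/16; Ximena 1/16; Yago 1/16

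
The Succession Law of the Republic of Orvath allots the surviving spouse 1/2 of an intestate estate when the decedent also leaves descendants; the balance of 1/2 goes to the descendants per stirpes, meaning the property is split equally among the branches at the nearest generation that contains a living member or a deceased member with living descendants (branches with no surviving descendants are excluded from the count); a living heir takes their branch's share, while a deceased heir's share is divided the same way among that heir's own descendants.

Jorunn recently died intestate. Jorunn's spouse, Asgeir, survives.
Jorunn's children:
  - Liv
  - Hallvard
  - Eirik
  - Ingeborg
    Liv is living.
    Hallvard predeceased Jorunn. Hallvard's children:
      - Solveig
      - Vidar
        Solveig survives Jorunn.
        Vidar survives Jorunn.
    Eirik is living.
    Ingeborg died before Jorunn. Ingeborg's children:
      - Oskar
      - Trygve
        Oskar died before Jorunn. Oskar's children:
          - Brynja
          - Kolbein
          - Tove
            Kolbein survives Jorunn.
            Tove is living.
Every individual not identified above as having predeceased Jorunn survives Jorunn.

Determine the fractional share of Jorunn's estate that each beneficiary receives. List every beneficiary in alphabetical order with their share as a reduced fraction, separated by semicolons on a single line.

Asgeir, as surviving spouse, takes 1/2.
The remaining 1/2 passes to Jorunn's descendants per stirpes.
The 1/2 is divided into 4 equal shares of 1/8 among Liv, Hallvard, Eirik, Ingeborg.
Liv is living and takes 1/8.
Hallvard predeceased; the 1/8 allotted to Hallvard's branch passes to Hallvard's issue by representation.
The 1/8 is divided into 2 equal shares of 1/16 among Solveig, Vidar.
Solveig is living and takes 1/16.
Vidar is living and takes 1/16.
Eirik is living and takes 1/8.
Ingeborg predeceased; the 1/8 allotted to Ingeborg's branch passes to Ingeborg's issue by representation.
The 1/8 is divided into 2 equal shares of 1/16 among Oskar, Trygve.
Oskar predeceased; the 1/16 allotted to Oskar's branch passes to Oskar's issue by representation.
The 1/16 is divided into 3 equal shares of 1/48 among Brynja, Kolbein, Tove.
Brynja is living and takes 1/48.
Kolbein is living and takes 1/48.
Tove is living and takes 1/48.
Trygve is living and takes 1/16.

Asgeir 1/2; Brynja 1/48; Eirik 1/8; Kolbein 1/48; Liv 1/8; Solveig 1/16; Tove 1/48; Trygve 1/16; Vidar 1/16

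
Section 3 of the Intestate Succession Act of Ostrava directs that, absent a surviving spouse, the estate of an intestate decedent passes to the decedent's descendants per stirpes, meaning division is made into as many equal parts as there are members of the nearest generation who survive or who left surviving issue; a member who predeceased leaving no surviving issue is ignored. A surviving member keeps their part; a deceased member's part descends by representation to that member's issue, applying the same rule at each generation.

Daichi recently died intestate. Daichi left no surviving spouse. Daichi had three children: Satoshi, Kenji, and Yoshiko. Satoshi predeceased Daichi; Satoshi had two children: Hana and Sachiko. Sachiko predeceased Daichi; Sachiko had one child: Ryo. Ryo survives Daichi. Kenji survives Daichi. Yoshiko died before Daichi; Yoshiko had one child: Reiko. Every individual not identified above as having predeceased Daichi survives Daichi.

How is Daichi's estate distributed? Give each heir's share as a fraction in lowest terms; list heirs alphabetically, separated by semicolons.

There is no surviving spouse, so the entire estate passes to Daichi's descendants per stirpes.
The estate is divided into 3 equal shares of 1/3 among Satoshi, Kenji, Yoshiko.
Satoshi predeceased; the 1/3 allotted to Satoshi's branch passes to Satoshi's issue by representation.
The 1/3 is divided into 2 equal shares of 1/6 among Hana, Sachiko.
Hana is living and takes 1/6.
Sachiko predeceased; the 1/6 allotted to Sachiko's branch passes to Sachiko's issue by representation.
Ryo is the sole taker at this level and receives the full 1/6.
Kenji is living and takes 1/3.
Yoshiko predeceased; the 1/3 allotted to Yoshiko's branch passes to Yoshiko's issue by representation.
Reiko is the sole taker at this level and receives the full 1/3.

Hana 1/6; Kenji 1/3; Reiko 1/3; Ryo 1/6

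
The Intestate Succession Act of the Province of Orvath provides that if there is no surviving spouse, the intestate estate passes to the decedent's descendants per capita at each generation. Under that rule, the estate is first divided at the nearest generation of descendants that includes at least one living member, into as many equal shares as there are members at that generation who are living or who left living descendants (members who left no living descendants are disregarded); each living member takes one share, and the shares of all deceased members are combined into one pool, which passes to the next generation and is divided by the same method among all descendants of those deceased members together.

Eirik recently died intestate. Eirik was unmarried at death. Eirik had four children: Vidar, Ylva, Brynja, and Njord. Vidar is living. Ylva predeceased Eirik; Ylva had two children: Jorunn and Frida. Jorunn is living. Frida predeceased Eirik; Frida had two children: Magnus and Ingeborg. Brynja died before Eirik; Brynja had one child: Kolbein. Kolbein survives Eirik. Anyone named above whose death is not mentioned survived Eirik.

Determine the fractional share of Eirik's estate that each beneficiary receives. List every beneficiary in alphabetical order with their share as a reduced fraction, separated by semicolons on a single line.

There is no surviving spouse, so the entire estate passes to Eirik's descendants per capita at each generation.
At generation 1 (Vidar, Ylva, Brynja, Njord) there are 4 shares of (1)/4 = 1/4 each.
Living: Vidar and Njord — each takes 1/4.
Deceased: Ylva and Brynja. Their combined 1/2 is pooled and carried to generation 2.
At generation 2 (Jorunn, Frida, Kolbein) there are 3 shares of (1/2)/3 = 1/6 each.
Living: Jorunn and Kolbein — each takes 1/6.
Deceased: Frida. That 1/6 share is carried to generation 3.
At generation 3 (Magnus, Ingeborg) there are 2 shares of (1/6)/2 = 1/12 each.
Living: Magnus and Ingeborg — each takes 1/12.

Ingeborg 1/12; Jorunn 1/6; Kolbein 1/6; Magnus 1/12; Njord 1/4; Vidar 1/4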